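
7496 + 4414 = 11910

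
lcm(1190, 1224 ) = 42840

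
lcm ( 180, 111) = 6660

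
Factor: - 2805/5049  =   - 5/9 = - 3^ (  -  2)*5^1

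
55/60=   11/12 = 0.92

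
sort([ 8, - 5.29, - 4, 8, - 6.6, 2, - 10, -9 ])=[-10, - 9, - 6.6, - 5.29, - 4, 2, 8,  8 ]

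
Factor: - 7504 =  - 2^4 * 7^1*67^1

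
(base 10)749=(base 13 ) 458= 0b1011101101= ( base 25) 14O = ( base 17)2a1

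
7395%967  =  626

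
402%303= 99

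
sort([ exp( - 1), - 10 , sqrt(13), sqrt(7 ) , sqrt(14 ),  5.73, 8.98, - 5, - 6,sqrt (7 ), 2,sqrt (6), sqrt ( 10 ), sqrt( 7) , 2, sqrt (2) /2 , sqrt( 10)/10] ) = [ - 10, - 6, - 5, sqrt(10 )/10,exp(-1),sqrt( 2 ) /2,  2 , 2, sqrt( 6),sqrt(7), sqrt(7 ),sqrt(7 ),sqrt (10), sqrt(13),sqrt( 14 ),5.73, 8.98 ] 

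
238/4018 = 17/287  =  0.06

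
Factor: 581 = 7^1*83^1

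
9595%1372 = 1363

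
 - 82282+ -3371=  - 85653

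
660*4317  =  2849220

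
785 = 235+550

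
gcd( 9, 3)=3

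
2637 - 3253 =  - 616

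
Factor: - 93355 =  - 5^1*18671^1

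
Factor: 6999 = 3^1*2333^1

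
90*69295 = 6236550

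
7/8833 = 7/8833  =  0.00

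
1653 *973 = 1608369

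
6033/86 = 6033/86 = 70.15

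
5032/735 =5032/735 = 6.85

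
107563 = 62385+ 45178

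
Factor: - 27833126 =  - 2^1 * 43^1*323641^1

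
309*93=28737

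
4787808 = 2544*1882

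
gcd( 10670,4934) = 2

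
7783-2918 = 4865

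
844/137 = 844/137= 6.16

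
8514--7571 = 16085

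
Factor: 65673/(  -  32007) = -21891/10669 = - 3^1*47^( - 1)*227^( - 1)*7297^1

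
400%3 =1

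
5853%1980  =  1893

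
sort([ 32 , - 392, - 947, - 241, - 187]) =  [-947,-392, - 241,-187 , 32]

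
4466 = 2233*2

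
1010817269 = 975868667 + 34948602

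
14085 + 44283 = 58368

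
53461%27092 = 26369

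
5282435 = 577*9155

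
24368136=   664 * 36699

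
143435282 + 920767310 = 1064202592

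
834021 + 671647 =1505668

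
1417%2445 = 1417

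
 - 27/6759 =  - 3/751 = - 0.00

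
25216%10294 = 4628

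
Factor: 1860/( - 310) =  - 6 = - 2^1*3^1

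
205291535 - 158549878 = 46741657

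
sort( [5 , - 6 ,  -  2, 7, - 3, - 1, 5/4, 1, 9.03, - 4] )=[ - 6, - 4, - 3,-2, - 1, 1, 5/4, 5,7,9.03]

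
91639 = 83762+7877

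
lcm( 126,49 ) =882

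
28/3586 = 14/1793 = 0.01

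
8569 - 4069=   4500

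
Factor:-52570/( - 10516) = 2^(-1 )*5^1*7^1*11^( - 1 )*239^( - 1 )  *  751^1 = 26285/5258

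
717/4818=239/1606 = 0.15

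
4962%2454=54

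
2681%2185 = 496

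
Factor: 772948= 2^2*11^2*1597^1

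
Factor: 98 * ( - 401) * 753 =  - 29591394= -2^1 * 3^1  *7^2 * 251^1 * 401^1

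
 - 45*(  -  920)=41400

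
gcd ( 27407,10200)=1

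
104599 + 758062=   862661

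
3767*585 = 2203695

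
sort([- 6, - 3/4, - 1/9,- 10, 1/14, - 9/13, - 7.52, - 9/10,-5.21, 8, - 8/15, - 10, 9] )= [ - 10, - 10,  -  7.52, - 6, - 5.21, - 9/10, - 3/4, - 9/13, - 8/15, - 1/9, 1/14, 8, 9 ]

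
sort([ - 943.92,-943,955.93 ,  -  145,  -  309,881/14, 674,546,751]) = [ - 943.92, - 943,  -  309,-145, 881/14,546,674, 751,955.93]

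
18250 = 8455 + 9795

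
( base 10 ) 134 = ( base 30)4E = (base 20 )6e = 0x86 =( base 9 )158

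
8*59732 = 477856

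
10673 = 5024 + 5649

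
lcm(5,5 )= 5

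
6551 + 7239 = 13790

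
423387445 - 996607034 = -573219589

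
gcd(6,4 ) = 2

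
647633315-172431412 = 475201903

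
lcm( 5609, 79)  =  5609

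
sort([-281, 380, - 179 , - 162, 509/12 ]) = [ - 281, - 179,-162, 509/12, 380 ] 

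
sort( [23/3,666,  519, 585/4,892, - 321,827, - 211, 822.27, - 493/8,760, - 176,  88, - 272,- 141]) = [-321,-272,  -  211,- 176, - 141 ,- 493/8,23/3, 88,585/4, 519,  666, 760, 822.27,827,892]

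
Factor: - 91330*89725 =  - 2^1*5^3*37^1*97^1 * 9133^1 = - 8194584250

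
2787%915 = 42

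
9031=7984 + 1047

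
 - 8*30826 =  - 246608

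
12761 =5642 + 7119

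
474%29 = 10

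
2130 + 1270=3400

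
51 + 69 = 120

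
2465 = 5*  493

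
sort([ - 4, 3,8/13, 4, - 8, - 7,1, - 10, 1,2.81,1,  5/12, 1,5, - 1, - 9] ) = [  -  10,-9,-8, - 7,- 4, - 1,5/12,8/13, 1,1,  1,1,2.81,  3 , 4,5 ]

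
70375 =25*2815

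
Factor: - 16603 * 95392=-2^5  *  11^1*271^1* 16603^1=-1583793376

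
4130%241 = 33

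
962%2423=962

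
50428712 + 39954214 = 90382926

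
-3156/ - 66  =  526/11 = 47.82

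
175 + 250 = 425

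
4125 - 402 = 3723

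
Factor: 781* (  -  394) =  - 307714 =- 2^1* 11^1*71^1* 197^1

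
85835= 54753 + 31082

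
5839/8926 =5839/8926 =0.65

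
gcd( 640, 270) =10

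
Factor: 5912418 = 2^1 * 3^1*985403^1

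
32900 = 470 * 70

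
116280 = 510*228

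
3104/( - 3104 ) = - 1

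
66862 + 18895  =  85757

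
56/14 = 4= 4.00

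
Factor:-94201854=-2^1*3^1*197^1*  79697^1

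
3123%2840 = 283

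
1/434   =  1/434 = 0.00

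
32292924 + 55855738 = 88148662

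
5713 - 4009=1704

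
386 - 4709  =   - 4323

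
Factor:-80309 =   -  80309^1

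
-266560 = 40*( - 6664)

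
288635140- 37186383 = 251448757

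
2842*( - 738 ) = - 2097396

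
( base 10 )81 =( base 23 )3c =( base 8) 121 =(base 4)1101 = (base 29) 2n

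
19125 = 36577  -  17452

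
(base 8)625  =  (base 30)df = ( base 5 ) 3110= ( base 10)405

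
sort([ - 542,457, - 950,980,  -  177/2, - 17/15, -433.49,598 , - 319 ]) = [-950, - 542  ,-433.49, - 319,-177/2,  -  17/15, 457,598,980] 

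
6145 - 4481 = 1664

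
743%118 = 35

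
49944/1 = 49944  =  49944.00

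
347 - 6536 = -6189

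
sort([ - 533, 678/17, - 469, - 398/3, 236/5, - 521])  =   [ - 533, - 521, - 469, - 398/3, 678/17, 236/5]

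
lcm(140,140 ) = 140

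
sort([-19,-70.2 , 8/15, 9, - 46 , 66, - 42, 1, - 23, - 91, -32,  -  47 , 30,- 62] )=[ - 91, - 70.2, - 62, - 47,-46,  -  42, - 32 , - 23, - 19,8/15,1, 9, 30, 66 ]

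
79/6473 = 79/6473= 0.01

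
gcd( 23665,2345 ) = 5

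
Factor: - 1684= -2^2*421^1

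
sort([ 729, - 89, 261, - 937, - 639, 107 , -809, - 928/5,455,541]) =[ - 937, - 809, - 639, - 928/5, - 89,107, 261,  455, 541, 729 ]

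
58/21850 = 29/10925  =  0.00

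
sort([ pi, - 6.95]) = [ -6.95 , pi]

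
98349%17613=10284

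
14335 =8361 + 5974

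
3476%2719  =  757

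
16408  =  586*28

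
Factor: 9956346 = 2^1*3^1*613^1*2707^1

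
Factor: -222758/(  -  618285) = 2^1*3^ ( - 1)*5^(-1)*47^(-1)*127^1=   254/705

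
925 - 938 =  - 13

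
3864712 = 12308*314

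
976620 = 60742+915878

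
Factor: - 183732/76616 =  - 2^( - 1)*3^1*157^( - 1 )* 251^1= -753/314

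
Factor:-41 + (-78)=  -  7^1*17^1 = -  119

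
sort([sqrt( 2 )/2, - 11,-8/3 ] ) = [ - 11,  -  8/3,sqrt( 2)/2] 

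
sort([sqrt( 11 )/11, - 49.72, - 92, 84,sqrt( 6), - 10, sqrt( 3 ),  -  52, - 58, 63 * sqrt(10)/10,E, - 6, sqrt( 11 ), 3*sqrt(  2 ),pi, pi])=[ - 92, - 58, - 52, - 49.72, - 10, - 6, sqrt( 11 )/11, sqrt( 3),sqrt( 6), E,pi, pi, sqrt( 11),3*sqrt(  2 ),63 * sqrt(10 )/10,84]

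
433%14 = 13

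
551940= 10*55194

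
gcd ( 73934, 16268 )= 14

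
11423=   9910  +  1513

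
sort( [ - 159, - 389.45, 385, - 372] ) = [ - 389.45,  -  372, - 159, 385]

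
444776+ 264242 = 709018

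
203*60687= 12319461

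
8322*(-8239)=  -  68564958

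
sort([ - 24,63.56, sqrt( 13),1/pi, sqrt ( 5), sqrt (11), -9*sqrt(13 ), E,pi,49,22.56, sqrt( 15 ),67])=[ - 9*sqrt(13 ), - 24, 1/pi, sqrt ( 5 ),E,pi, sqrt(11), sqrt(13), sqrt ( 15), 22.56, 49,63.56, 67 ] 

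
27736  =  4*6934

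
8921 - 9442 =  - 521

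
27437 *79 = 2167523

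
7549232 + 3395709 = 10944941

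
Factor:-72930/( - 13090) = 3^1*7^( - 1)*13^1 = 39/7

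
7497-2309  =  5188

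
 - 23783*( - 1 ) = 23783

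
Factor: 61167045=3^1*5^1*229^1*17807^1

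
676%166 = 12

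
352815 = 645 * 547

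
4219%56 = 19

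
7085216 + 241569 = 7326785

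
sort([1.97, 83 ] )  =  [1.97, 83 ] 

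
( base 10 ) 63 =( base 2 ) 111111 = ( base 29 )25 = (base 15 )43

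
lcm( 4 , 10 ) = 20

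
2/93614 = 1/46807 = 0.00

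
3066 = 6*511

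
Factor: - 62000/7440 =- 3^( - 1) * 5^2 = -25/3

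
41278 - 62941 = - 21663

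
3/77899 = 3/77899 = 0.00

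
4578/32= 2289/16 = 143.06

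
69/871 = 69/871 = 0.08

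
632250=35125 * 18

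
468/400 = 1 + 17/100 = 1.17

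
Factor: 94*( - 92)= - 2^3*23^1*47^1 = - 8648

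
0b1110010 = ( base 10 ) 114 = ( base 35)39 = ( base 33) 3F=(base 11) a4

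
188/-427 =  - 188/427 = - 0.44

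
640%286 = 68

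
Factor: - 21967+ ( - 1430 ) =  - 3^1*11^1*709^1 = -23397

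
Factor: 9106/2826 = 3^(-2) * 29^1 = 29/9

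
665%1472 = 665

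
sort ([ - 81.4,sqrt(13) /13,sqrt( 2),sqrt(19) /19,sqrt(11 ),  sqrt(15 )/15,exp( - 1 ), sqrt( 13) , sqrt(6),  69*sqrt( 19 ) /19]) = [ - 81.4, sqrt( 19)/19,sqrt ( 15 )/15,  sqrt( 13)/13,  exp( - 1 ),sqrt ( 2) , sqrt(6),sqrt(11),sqrt(13),69*sqrt( 19) /19]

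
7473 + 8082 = 15555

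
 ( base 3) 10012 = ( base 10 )86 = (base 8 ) 126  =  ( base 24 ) 3e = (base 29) 2S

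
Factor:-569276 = - 2^2*142319^1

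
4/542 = 2/271= 0.01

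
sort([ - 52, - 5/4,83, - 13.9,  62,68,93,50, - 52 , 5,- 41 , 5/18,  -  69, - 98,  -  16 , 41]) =[ - 98, - 69,-52, - 52, - 41, - 16, - 13.9,-5/4,5/18 , 5,41, 50, 62,68  ,  83,93]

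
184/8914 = 92/4457 = 0.02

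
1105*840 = 928200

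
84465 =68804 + 15661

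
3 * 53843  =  161529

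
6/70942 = 3/35471 = 0.00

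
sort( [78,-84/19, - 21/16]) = [ - 84/19, - 21/16,78]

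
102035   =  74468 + 27567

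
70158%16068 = 5886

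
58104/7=58104/7=8300.57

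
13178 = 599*22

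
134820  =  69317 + 65503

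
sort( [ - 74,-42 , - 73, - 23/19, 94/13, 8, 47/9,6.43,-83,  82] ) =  [ - 83,- 74, - 73, - 42, - 23/19, 47/9,6.43,94/13, 8, 82] 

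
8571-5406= 3165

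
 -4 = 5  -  9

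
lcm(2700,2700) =2700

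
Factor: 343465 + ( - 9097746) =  - 8754281^1 = - 8754281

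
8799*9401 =82719399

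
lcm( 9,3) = 9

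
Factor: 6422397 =3^1*197^1*10867^1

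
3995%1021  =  932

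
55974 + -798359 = -742385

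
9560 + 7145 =16705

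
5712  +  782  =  6494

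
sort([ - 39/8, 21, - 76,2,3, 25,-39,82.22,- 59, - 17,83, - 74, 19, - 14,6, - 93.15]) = [ - 93.15, - 76, - 74, - 59,-39,- 17, - 14,- 39/8 , 2, 3, 6,19,21,25, 82.22,83]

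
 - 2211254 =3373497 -5584751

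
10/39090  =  1/3909 = 0.00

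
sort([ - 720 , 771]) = [- 720,771]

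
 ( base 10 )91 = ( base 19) 4F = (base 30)31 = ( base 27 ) 3A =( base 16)5b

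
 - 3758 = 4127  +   - 7885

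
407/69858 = 407/69858  =  0.01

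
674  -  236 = 438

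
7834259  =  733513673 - 725679414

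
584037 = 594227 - 10190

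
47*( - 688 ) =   -  32336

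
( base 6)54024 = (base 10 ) 7360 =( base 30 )85A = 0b1110011000000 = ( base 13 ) 3472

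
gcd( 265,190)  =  5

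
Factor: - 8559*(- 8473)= 72520407 =3^3 * 37^1*229^1*317^1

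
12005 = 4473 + 7532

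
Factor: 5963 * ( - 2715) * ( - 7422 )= 2^1* 3^2*5^1*67^1 *89^1*181^1*1237^1 = 120158802990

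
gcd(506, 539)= 11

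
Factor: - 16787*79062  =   - 1327213794 = - 2^1*3^1*13177^1*16787^1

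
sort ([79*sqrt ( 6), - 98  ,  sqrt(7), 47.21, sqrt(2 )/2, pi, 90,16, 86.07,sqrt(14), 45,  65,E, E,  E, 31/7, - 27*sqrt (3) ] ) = [ - 98, - 27 * sqrt( 3), sqrt(2 ) /2, sqrt (7 ), E, E, E, pi,  sqrt (14), 31/7,16 , 45,  47.21, 65, 86.07,90,79*sqrt ( 6) ] 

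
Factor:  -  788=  - 2^2*197^1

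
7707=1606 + 6101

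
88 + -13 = 75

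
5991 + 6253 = 12244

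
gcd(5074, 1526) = 2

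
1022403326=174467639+847935687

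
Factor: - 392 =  - 2^3*7^2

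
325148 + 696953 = 1022101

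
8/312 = 1/39 = 0.03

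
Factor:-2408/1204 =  - 2^1= -  2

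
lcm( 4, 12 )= 12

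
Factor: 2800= 2^4*5^2*7^1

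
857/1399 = 857/1399 = 0.61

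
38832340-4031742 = 34800598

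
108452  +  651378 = 759830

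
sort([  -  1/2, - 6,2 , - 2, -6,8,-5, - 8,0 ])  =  [ - 8, - 6,-6, - 5, - 2, - 1/2, 0,2,8 ] 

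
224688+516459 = 741147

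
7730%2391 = 557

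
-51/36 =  - 2+7/12 = -  1.42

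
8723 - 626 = 8097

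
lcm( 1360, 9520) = 9520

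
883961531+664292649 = 1548254180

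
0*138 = 0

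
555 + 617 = 1172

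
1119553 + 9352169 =10471722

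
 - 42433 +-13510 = - 55943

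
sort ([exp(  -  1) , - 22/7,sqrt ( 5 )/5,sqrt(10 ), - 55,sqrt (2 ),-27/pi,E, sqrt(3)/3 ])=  [-55, - 27/pi,  -  22/7,exp(  -  1 ), sqrt(5)/5,sqrt(3) /3,sqrt(2),E, sqrt(10)]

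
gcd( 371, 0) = 371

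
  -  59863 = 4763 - 64626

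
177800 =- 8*( - 22225 )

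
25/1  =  25 = 25.00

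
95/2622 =5/138 = 0.04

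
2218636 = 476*4661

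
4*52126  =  208504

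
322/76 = 161/38 =4.24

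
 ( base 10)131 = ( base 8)203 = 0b10000011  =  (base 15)8B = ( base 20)6B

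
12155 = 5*2431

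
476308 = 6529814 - 6053506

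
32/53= 32/53 = 0.60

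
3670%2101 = 1569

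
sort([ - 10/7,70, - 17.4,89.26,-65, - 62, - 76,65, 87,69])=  [ - 76, - 65, - 62, - 17.4, - 10/7,65 , 69,70, 87,89.26]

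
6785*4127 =28001695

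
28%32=28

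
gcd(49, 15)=1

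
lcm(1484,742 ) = 1484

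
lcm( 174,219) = 12702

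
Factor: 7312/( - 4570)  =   - 8/5 =- 2^3*5^(-1)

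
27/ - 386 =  - 27/386 = - 0.07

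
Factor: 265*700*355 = 65852500 =2^2 * 5^4 *7^1*53^1 * 71^1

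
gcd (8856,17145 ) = 27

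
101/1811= 101/1811 = 0.06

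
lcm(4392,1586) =57096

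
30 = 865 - 835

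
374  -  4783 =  - 4409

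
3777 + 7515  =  11292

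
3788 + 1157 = 4945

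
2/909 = 2/909 = 0.00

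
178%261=178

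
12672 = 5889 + 6783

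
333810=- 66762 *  (-5 )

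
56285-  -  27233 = 83518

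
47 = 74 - 27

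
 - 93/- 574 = 93/574 = 0.16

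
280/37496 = 35/4687 = 0.01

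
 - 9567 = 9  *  ( - 1063)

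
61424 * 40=2456960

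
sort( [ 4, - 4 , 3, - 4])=[ - 4, - 4,3 , 4 ] 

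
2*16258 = 32516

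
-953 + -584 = - 1537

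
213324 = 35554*6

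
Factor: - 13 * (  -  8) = 2^3 * 13^1 = 104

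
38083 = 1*38083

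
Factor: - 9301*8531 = -19^1* 71^1*131^1*449^1=- 79346831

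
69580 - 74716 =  - 5136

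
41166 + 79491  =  120657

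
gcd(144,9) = 9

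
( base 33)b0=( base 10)363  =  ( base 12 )263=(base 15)193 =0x16b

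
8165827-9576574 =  - 1410747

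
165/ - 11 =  -15/1= -15.00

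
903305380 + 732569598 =1635874978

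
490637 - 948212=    - 457575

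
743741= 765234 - 21493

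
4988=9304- 4316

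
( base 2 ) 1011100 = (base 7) 161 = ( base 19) 4G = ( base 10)92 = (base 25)3H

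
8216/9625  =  8216/9625 = 0.85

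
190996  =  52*3673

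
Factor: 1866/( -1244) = -2^( - 1)*3^1=- 3/2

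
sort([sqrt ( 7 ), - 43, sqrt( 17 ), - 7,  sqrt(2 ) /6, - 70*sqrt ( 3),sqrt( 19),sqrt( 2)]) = [ - 70 * sqrt( 3 ), - 43, - 7,sqrt(2)/6,sqrt(2),sqrt( 7), sqrt( 17 ),sqrt(19 )]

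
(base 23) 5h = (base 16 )84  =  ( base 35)3R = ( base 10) 132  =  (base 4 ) 2010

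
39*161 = 6279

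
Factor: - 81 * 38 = - 2^1*3^4 * 19^1 = - 3078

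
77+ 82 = 159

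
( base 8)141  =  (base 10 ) 97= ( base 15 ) 67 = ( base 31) 34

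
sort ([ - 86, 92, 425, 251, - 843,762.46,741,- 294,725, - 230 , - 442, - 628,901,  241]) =[-843, - 628, - 442, - 294 , - 230, - 86 , 92, 241,251,425,725,  741, 762.46, 901 ]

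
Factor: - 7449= - 3^1*13^1*191^1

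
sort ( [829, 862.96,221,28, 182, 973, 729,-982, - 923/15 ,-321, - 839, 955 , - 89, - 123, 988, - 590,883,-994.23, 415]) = [ - 994.23,-982,- 839, - 590, - 321,-123,-89,-923/15, 28,182,221,415,729,829,862.96, 883, 955, 973,988]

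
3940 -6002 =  - 2062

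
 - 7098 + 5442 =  - 1656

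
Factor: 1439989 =1439989^1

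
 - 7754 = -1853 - 5901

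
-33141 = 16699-49840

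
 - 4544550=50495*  ( - 90)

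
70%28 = 14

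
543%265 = 13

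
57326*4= 229304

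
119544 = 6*19924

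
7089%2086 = 831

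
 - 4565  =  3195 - 7760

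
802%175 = 102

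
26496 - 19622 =6874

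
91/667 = 91/667 = 0.14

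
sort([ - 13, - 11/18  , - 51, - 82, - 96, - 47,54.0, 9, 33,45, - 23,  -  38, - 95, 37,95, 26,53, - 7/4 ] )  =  [ - 96,  -  95,-82 ,-51, - 47, - 38, - 23,-13, - 7/4, - 11/18,9,26,33,37,45, 53,  54.0,95]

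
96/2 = 48 = 48.00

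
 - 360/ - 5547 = 120/1849= 0.06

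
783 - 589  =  194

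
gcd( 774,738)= 18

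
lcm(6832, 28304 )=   198128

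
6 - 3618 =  - 3612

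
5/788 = 5/788 =0.01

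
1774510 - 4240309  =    -  2465799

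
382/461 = 382/461 =0.83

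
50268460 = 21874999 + 28393461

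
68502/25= 2740+2/25 =2740.08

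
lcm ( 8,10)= 40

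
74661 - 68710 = 5951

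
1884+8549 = 10433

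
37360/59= 633 + 13/59= 633.22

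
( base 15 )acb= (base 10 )2441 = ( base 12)14b5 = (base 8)4611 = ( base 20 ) 621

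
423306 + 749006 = 1172312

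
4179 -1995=2184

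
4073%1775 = 523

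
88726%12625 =351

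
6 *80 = 480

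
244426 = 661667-417241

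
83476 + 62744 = 146220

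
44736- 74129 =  -29393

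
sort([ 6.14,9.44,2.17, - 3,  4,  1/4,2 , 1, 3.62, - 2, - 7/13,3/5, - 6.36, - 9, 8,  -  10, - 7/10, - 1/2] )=[- 10, - 9, - 6.36, - 3, - 2, - 7/10, - 7/13, - 1/2 , 1/4,3/5,1,2,2.17,3.62,4,6.14 , 8,9.44 ]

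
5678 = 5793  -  115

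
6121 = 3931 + 2190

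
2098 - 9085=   -  6987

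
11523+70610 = 82133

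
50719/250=202 + 219/250=202.88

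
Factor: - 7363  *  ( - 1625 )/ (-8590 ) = - 2392975/1718  =  - 2^( - 1 )*5^2*13^1*37^1  *  199^1*859^( - 1) 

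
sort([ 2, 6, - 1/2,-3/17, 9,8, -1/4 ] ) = [ - 1/2,  -  1/4, - 3/17,2,6,8, 9 ] 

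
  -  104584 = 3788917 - 3893501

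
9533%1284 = 545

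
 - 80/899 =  - 1 + 819/899 = - 0.09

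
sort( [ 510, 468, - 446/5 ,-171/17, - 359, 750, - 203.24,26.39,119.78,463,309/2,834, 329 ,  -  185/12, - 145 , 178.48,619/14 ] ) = [ - 359, - 203.24, - 145, - 446/5, - 185/12, - 171/17, 26.39,  619/14,119.78, 309/2,178.48, 329,  463,468,510,750, 834] 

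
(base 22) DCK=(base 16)19b0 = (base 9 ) 10016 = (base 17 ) 15CE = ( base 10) 6576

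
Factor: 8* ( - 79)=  - 2^3*79^1 = -632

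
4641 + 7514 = 12155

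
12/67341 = 4/22447=0.00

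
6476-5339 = 1137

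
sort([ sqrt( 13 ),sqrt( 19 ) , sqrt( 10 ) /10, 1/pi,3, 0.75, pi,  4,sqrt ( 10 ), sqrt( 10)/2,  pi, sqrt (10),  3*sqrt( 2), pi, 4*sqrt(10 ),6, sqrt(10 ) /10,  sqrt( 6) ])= [sqrt( 10)/10,sqrt( 10 )/10, 1/pi, 0.75, sqrt( 10 )/2, sqrt ( 6), 3 , pi, pi, pi,  sqrt (10 ),sqrt( 10 ), sqrt( 13 ),4,3*sqrt(2 ), sqrt( 19), 6,4*sqrt( 10) ] 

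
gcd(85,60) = 5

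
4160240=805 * 5168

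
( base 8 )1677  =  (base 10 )959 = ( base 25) 1D9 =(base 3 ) 1022112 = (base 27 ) 18E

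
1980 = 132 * 15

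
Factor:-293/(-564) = 2^(-2)*3^(-1) *47^ (-1)* 293^1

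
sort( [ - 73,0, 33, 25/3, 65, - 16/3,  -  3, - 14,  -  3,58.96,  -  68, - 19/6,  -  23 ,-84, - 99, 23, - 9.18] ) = [-99, - 84,-73, - 68, - 23, - 14, -9.18, - 16/3 ,-19/6,  -  3,  -  3, 0, 25/3,23,33, 58.96,65]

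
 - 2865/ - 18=955/6 = 159.17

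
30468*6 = 182808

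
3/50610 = 1/16870 = 0.00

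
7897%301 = 71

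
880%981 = 880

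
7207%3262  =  683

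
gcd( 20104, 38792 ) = 8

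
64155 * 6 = 384930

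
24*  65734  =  1577616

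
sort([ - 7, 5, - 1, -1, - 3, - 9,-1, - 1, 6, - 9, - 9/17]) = [ - 9,  -  9, - 7 , - 3, - 1, - 1,-1, - 1,  -  9/17 , 5, 6]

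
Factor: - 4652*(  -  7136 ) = 2^7*223^1*1163^1 = 33196672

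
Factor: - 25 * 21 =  - 3^1*5^2 * 7^1 = - 525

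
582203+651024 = 1233227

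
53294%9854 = 4024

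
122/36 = 3  +  7/18= 3.39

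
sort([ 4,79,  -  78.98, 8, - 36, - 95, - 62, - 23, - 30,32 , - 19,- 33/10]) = [-95, - 78.98, -62, - 36, - 30, - 23,-19, - 33/10,4, 8,32,79]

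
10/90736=5/45368 = 0.00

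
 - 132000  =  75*(-1760 )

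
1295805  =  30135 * 43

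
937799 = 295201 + 642598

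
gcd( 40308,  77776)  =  4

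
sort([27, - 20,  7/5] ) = [ -20, 7/5, 27] 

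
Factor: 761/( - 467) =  - 467^( - 1) * 761^1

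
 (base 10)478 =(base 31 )fd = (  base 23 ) KI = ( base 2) 111011110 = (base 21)11G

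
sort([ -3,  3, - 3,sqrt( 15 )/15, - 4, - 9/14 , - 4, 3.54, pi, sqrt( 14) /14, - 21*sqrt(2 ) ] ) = [ - 21*sqrt( 2 ), - 4, - 4, - 3 ,-3,-9/14, sqrt(15 )/15,sqrt(14) /14,3,pi,  3.54]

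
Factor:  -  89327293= - 11^1*467^1*17389^1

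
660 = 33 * 20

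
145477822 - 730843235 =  - 585365413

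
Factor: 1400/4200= 1/3 = 3^( - 1)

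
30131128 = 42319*712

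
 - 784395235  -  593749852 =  - 1378145087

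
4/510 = 2/255 = 0.01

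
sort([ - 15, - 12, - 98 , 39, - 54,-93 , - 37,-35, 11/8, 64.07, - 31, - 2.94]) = [  -  98, - 93, - 54,-37 , - 35 , - 31 , - 15, - 12, - 2.94, 11/8 , 39,  64.07]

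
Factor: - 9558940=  - 2^2 * 5^1*477947^1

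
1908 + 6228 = 8136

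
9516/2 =4758 = 4758.00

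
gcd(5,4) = 1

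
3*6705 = 20115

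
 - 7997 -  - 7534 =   -  463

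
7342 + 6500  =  13842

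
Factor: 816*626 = 2^5*3^1*17^1*313^1  =  510816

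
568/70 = 284/35 = 8.11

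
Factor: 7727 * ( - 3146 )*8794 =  - 2^2*11^2*13^1 * 4397^1 * 7727^1 = -  213774594748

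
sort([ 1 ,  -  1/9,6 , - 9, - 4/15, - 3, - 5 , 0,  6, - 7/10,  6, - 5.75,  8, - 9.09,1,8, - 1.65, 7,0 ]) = [ - 9.09, - 9, - 5.75,-5, - 3, - 1.65,  -  7/10, - 4/15, - 1/9 , 0,0, 1,1,6, 6,  6,7,8, 8]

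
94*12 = 1128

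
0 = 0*249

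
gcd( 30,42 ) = 6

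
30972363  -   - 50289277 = 81261640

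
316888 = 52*6094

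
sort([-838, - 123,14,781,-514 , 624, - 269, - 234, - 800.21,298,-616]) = [ - 838, - 800.21, - 616, - 514, - 269, - 234, - 123, 14,298,624,781 ]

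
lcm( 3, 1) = 3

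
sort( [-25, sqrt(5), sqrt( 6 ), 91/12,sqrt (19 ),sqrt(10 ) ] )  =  [ - 25,sqrt( 5 ),  sqrt( 6), sqrt( 10 ), sqrt( 19 ), 91/12]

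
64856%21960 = 20936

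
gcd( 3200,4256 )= 32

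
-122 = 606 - 728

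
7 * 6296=44072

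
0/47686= 0= 0.00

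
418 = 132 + 286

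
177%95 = 82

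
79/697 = 79/697=0.11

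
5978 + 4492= 10470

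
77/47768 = 11/6824 =0.00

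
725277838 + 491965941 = 1217243779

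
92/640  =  23/160 =0.14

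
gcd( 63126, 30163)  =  7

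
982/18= 54 + 5/9 = 54.56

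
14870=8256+6614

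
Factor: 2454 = 2^1*3^1*409^1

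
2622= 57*46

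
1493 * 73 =108989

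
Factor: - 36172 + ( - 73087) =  - 17^1*6427^1 = - 109259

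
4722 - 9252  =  -4530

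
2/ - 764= - 1/382 =-0.00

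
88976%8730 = 1676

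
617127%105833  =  87962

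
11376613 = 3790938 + 7585675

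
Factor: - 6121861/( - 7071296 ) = 2^( - 6) * 313^( - 1)*353^( - 1)*6121861^1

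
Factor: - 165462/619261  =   - 2^1*3^1*11^1*23^1*109^1*619261^( - 1 ) 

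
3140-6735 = - 3595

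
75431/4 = 18857+3/4 = 18857.75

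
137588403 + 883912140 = 1021500543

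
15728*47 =739216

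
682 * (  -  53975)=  - 36810950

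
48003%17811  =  12381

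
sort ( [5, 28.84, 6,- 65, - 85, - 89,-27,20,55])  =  [ - 89, - 85,-65,-27, 5,6, 20,28.84,55]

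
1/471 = 1/471 = 0.00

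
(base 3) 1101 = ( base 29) 18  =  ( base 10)37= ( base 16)25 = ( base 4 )211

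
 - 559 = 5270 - 5829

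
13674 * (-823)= - 11253702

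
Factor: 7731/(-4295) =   -  9/5 = - 3^2  *  5^( - 1)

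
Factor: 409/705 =3^( - 1)*5^( - 1) * 47^(-1) * 409^1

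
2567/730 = 2567/730 = 3.52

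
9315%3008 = 291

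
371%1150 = 371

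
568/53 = 568/53 = 10.72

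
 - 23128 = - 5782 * 4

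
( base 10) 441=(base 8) 671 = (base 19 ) 144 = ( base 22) k1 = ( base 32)DP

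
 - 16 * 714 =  - 11424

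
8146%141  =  109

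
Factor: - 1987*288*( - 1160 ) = 663816960 = 2^8*3^2*5^1*29^1*1987^1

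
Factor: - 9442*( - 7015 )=2^1*5^1*23^1*61^1*4721^1 = 66235630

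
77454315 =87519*885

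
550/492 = 275/246 = 1.12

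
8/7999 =8/7999  =  0.00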